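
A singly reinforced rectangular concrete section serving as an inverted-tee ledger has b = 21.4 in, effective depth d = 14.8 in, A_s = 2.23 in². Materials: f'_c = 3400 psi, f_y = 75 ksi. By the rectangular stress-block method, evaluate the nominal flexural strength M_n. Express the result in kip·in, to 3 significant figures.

T = A_s f_y = 2.23 × 75 = 167.25 kips.
a = T/(0.85 f'_c b) = 167.25/(0.85 × 3.4 × 21.4) = 2.704 in.
M_n = T(d − a/2) = 167.25 × (14.8 − 1.352) = 2249.2 kip·in.

M_n ≈ 2250 kip·in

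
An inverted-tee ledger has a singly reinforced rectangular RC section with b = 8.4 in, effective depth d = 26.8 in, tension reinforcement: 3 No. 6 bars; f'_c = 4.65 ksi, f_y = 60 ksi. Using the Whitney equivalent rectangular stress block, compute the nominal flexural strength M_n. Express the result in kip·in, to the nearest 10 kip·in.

M_n ≈ 2030 kip·in

A_s = 3 × 0.44 = 1.32 in².
T = A_s f_y = 1.32 × 60 = 79.2 kips.
a = T/(0.85 f'_c b) = 79.2/(0.85 × 4.65 × 8.4) = 2.385 in.
M_n = T(d − a/2) = 79.2 × (26.8 − 1.1925) = 2028.1 kip·in.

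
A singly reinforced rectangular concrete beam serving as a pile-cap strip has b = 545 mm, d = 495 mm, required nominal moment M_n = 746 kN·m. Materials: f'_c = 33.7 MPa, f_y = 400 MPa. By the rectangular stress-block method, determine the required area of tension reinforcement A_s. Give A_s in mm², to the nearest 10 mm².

A_s ≈ 4230 mm²

With M_n = 0.85 f'_c a b (d − a/2), solve the quadratic for a:
a = d − √(d² − 2M_n/(0.85 f'_c b)) = 495 − √(495² − 2 × 746×10⁶/(0.85 × 33.7 × 545)) = 108.41 mm.
A_s = 0.85 f'_c a b / f_y = 0.85 × 33.7 × 108.41 × 545 / 400 = 4231.1 mm².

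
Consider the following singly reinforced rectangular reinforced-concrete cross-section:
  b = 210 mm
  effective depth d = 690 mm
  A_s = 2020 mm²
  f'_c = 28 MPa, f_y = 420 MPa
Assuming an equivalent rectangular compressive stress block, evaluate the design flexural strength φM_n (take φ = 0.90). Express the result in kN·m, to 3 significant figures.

φM_n ≈ 462 kN·m

T = A_s f_y = 2020 × 420 = 848400 N = 848.4 kN.
From C = T: a = T/(0.85 f'_c b) = 848400/(0.85 × 28 × 210) = 169.75 mm.
M_n = T(d − a/2) = 848.4 kN × (690 − 84.875) mm = 513.39 kN·m.
φM_n = 0.90 × 513.39 = 462.05 kN·m.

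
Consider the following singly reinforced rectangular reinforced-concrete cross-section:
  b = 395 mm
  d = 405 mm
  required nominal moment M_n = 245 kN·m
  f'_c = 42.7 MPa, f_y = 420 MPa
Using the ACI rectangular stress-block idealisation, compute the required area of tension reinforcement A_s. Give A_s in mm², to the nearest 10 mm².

With M_n = 0.85 f'_c a b (d − a/2), solve the quadratic for a:
a = d − √(d² − 2M_n/(0.85 f'_c b)) = 405 − √(405² − 2 × 245×10⁶/(0.85 × 42.7 × 395)) = 44.66 mm.
A_s = 0.85 f'_c a b / f_y = 0.85 × 42.7 × 44.66 × 395 / 420 = 1524.5 mm².

A_s ≈ 1520 mm²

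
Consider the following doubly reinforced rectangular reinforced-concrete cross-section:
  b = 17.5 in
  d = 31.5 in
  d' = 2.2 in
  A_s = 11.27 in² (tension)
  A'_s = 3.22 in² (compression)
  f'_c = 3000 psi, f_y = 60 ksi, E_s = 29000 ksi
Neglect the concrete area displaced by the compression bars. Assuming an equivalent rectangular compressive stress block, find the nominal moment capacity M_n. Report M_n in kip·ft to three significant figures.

M_n ≈ 1520 kip·ft

Assume both steels yield.
a = (A_s − A'_s) f_y/(0.85 f'_c b) = (11.27 − 3.22) × 60/(0.85 × 3 × 17.5) = 10.824 in.
c = a/β₁ = 10.824/0.85 = 12.734 in; ε'_s = 0.003(c − d')/c = 0.0025 ≥ ε_y = 0.0021, so the compression steel yields.
M_n = (A_s − A'_s) f_y (d − a/2) + A'_s f_y (d − d') = 483 × (31.5 − 5.412) + 193.2 × (31.5 − 2.2) = 12600.5 + 5660.8 = 18261.3 kip·in = 18261.3/12 = 1521.78 kip·ft.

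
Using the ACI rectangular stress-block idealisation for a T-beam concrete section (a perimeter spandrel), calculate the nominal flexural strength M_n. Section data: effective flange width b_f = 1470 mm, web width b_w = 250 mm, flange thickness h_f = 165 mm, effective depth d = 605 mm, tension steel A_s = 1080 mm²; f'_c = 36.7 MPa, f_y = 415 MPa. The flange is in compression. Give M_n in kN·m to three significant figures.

Tension: T = A_s f_y = 1080 × 415 = 448200 N.
Try a within the flange: a = T/(0.85 f'_c b_f) = 448200/(0.85 × 36.7 × 1470) = 9.77 mm.
Since a = 9.77 ≤ h_f = 165 mm, the stress block lies entirely in the flange; analyse as a rectangular beam of width b_f.
M_n = T(d − a/2) = 448200 × (605 − 4.885) = 268.97 × 10⁶ N·mm.
M_n = 268.97 kN·m.

M_n ≈ 269 kN·m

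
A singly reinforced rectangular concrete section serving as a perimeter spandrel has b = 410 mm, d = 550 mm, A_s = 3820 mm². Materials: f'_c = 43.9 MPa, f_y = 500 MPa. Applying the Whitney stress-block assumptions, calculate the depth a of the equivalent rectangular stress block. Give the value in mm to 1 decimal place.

a ≈ 124.8 mm

T = A_s f_y = 3820 × 500 = 1910000 N = 1910 kN.
Setting C = 0.85 f'_c a b equal to T: a = 1910000/(0.85 × 43.9 × 410) = 124.8 mm.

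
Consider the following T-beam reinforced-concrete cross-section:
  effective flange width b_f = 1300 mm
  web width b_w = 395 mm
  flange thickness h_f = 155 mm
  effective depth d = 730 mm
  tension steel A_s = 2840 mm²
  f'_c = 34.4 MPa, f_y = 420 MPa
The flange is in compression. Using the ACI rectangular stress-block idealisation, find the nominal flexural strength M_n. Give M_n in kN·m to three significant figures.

Tension: T = A_s f_y = 2840 × 420 = 1192800 N.
Try a within the flange: a = T/(0.85 f'_c b_f) = 1192800/(0.85 × 34.4 × 1300) = 31.38 mm.
Since a = 31.38 ≤ h_f = 155 mm, the stress block lies entirely in the flange; analyse as a rectangular beam of width b_f.
M_n = T(d − a/2) = 1192800 × (730 − 15.69) = 852.03 × 10⁶ N·mm.
M_n = 852.03 kN·m.

M_n ≈ 852 kN·m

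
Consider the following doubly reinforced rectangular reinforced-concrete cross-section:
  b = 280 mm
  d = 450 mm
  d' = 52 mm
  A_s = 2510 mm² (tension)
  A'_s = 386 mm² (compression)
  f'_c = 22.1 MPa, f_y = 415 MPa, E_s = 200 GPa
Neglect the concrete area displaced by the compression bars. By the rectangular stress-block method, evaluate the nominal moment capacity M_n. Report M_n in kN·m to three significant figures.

M_n ≈ 387 kN·m

Assume both tension and compression steel yield.
Net tension couple steel: A_s − A'_s = 2124 mm².
a = (A_s − A'_s) f_y / (0.85 f'_c b) = 881460/(0.85 × 22.1 × 280) = 167.58 mm.
c = a/β₁ = 167.58/0.85 = 197.15 mm; ε'_s = 0.003(c − d')/c = 0.0022 ≥ f_y/E_s = 0.0021, so compression steel does yield.
M_n = (A_s − A'_s) f_y (d − a/2) + A'_s f_y (d − d') = [881460 × (450 − 83.79) + 160190 × (450 − 52)] × 10⁻⁶ = 322.80 + 63.76 = 386.56 kN·m.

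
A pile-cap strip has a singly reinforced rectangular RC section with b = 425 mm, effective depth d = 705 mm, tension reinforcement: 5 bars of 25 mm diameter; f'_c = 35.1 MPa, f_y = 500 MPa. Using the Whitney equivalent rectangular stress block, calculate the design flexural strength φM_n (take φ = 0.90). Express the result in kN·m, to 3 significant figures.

A_s = 5 × 491 = 2455 mm².
T = A_s f_y = 2455 × 500 = 1227500 N = 1227.5 kN.
From C = T: a = T/(0.85 f'_c b) = 1227500/(0.85 × 35.1 × 425) = 96.81 mm.
M_n = T(d − a/2) = 1227.5 kN × (705 − 48.405) mm = 805.97 kN·m.
φM_n = 0.90 × 805.97 = 725.37 kN·m.

φM_n ≈ 725 kN·m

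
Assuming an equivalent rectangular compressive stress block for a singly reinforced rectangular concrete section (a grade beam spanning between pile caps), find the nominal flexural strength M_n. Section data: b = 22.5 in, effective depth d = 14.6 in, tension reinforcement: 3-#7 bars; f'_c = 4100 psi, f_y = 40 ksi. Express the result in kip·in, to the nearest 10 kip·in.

M_n ≈ 1020 kip·in

A_s = 3 × 0.6 = 1.8 in².
T = A_s f_y = 1.8 × 40 = 72 kips.
a = T/(0.85 f'_c b) = 72/(0.85 × 4.1 × 22.5) = 0.918 in.
M_n = T(d − a/2) = 72 × (14.6 − 0.459) = 1018.2 kip·in.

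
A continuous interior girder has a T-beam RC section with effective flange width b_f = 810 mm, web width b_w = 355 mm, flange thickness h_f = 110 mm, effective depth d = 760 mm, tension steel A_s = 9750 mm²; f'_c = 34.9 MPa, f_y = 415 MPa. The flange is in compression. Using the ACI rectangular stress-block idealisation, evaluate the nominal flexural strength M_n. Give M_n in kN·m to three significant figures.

M_n ≈ 2680 kN·m

Tension: T = A_s f_y = 9750 × 415 = 4046250 N.
Try a within the flange: a = T/(0.85 f'_c b_f) = 4046250/(0.85 × 34.9 × 810) = 168.39 mm.
a = 168.39 > h_f = 110 mm: the block extends into the web. Split into flange-overhang and web parts.
C_f = 0.85 f'_c (b_f − b_w) h_f = 0.85 × 34.9 × (810 − 355) × 110 = 1484733 N.
Remaining web compression depth: a_w = (T − C_f)/(0.85 f'_c b_w) = (4046250 − 1484733)/(0.85 × 34.9 × 355) = 243.23 mm.
M_n = C_f(d − h_f/2) + (T − C_f)(d − a_w/2) = 1484733 × (760 − 55) + 2561517 × (760 − 121.615) = 1046.74 + 1635.23 = 2681.97 × 10⁶ N·mm.
M_n = 2681.97 kN·m.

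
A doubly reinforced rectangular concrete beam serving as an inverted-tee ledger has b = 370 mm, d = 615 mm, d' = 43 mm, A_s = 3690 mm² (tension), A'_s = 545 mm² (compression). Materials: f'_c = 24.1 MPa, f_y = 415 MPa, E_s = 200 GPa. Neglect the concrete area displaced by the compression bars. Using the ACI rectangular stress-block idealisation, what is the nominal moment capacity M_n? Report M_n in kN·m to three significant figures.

M_n ≈ 820 kN·m

Assume both tension and compression steel yield.
Net tension couple steel: A_s − A'_s = 3145 mm².
a = (A_s − A'_s) f_y / (0.85 f'_c b) = 1305175/(0.85 × 24.1 × 370) = 172.20 mm.
c = a/β₁ = 172.20/0.85 = 202.59 mm; ε'_s = 0.003(c − d')/c = 0.0024 ≥ f_y/E_s = 0.0021, so compression steel does yield.
M_n = (A_s − A'_s) f_y (d − a/2) + A'_s f_y (d − d') = [1305175 × (615 − 86.1) + 226175 × (615 − 43)] × 10⁻⁶ = 690.31 + 129.37 = 819.68 kN·m.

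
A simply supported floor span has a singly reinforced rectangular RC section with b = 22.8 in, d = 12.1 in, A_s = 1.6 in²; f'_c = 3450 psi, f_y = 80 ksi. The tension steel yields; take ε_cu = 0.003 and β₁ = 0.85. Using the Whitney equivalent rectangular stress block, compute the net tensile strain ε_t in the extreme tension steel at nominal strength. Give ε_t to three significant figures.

ε_t ≈ 0.0131

a = A_s f_y/(0.85 f'_c b) = 1.914 in.
β₁ = 0.85, so c = a/β₁ = 1.914/0.85 = 2.252 in.
From the linear strain diagram with ε_cu = 0.003: ε_t = 0.003 (d − c)/c = 0.003 × (12.1 − 2.252)/2.252 = 0.0131.
Since ε_t ≥ 0.005, the section is tension-controlled.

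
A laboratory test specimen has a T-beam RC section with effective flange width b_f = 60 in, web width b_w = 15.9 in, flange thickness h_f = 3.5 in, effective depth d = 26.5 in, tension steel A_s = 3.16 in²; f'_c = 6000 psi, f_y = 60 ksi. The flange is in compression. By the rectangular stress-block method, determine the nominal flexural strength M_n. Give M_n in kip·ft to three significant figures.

M_n ≈ 414 kip·ft

Tension: T = A_s f_y = 3.16 × 60 = 189.6 kips.
Try a within the flange: a = T/(0.85 f'_c b_f) = 189.6/(0.85 × 6 × 60) = 0.620 in.
Since a = 0.620 ≤ h_f = 3.5 in, the stress block lies entirely in the flange; analyse as a rectangular beam of width b_f.
M_n = T(d − a/2) = 189.6 × (26.5 − 0.31) = 4965.6 kip·in.
M_n = 4965.6/12 = 413.80 kip·ft.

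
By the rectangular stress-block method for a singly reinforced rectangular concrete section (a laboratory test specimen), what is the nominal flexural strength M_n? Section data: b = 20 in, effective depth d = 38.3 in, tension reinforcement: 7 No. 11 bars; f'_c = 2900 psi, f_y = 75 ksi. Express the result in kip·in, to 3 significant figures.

A_s = 7 × 1.56 = 10.92 in².
T = A_s f_y = 10.92 × 75 = 819 kips.
a = T/(0.85 f'_c b) = 819/(0.85 × 2.9 × 20) = 16.613 in.
M_n = T(d − a/2) = 819 × (38.3 − 8.3065) = 24564.7 kip·in.

M_n ≈ 24600 kip·in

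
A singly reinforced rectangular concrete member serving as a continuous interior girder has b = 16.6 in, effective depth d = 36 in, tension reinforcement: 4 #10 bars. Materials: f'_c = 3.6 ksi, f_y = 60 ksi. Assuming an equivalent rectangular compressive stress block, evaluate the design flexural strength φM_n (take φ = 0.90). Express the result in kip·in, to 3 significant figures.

A_s = 4 × 1.27 = 5.08 in².
T = A_s f_y = 5.08 × 60 = 304.8 kips.
a = T/(0.85 f'_c b) = 304.8/(0.85 × 3.6 × 16.6) = 6.000 in.
M_n = T(d − a/2) = 304.8 × (36 − 3) = 10058.4 kip·in.
φM_n = 0.90 × 10058.4 = 9052.6 kip·in.

φM_n ≈ 9050 kip·in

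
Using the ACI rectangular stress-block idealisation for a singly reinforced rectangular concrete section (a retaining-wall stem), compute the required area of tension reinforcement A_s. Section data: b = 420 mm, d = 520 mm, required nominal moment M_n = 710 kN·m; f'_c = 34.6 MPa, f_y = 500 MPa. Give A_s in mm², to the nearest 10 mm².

A_s ≈ 3110 mm²

With M_n = 0.85 f'_c a b (d − a/2), solve the quadratic for a:
a = d − √(d² − 2M_n/(0.85 f'_c b)) = 520 − √(520² − 2 × 710×10⁶/(0.85 × 34.6 × 420)) = 125.74 mm.
A_s = 0.85 f'_c a b / f_y = 0.85 × 34.6 × 125.74 × 420 / 500 = 3106.3 mm².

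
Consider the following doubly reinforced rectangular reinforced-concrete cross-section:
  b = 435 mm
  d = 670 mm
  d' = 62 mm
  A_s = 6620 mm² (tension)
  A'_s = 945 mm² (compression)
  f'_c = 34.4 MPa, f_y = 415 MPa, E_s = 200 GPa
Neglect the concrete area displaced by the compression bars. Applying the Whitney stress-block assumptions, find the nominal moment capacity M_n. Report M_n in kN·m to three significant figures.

Assume both tension and compression steel yield.
Net tension couple steel: A_s − A'_s = 5675 mm².
a = (A_s − A'_s) f_y / (0.85 f'_c b) = 2355125/(0.85 × 34.4 × 435) = 185.16 mm.
c = a/β₁ = 185.16/0.804 = 230.30 mm; ε'_s = 0.003(c − d')/c = 0.0022 ≥ f_y/E_s = 0.0021, so compression steel does yield.
M_n = (A_s − A'_s) f_y (d − a/2) + A'_s f_y (d − d') = [2355125 × (670 − 92.58) + 392175 × (670 − 62)] × 10⁻⁶ = 1359.90 + 238.44 = 1598.34 kN·m.

M_n ≈ 1600 kN·m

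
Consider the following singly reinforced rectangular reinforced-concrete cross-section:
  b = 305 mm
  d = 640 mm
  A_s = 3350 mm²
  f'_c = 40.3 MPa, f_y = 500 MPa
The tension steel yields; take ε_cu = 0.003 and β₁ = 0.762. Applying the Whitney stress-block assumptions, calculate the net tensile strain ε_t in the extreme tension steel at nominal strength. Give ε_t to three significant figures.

ε_t ≈ 0.00613

a = A_s f_y/(0.85 f'_c b) = 160.32 mm.
β₁ = 0.762, so c = a/β₁ = 160.32/0.762 = 210.39 mm.
From the linear strain diagram with ε_cu = 0.003: ε_t = 0.003 (d − c)/c = 0.003 × (640 − 210.39)/210.39 = 0.00613.
Since ε_t ≥ 0.005, the section is tension-controlled.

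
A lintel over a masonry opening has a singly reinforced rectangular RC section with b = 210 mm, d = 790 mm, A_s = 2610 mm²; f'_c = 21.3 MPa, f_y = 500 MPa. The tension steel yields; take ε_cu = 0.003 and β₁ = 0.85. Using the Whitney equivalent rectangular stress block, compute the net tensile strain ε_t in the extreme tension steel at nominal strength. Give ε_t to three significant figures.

a = A_s f_y/(0.85 f'_c b) = 343.24 mm.
β₁ = 0.85, so c = a/β₁ = 343.24/0.85 = 403.81 mm.
From the linear strain diagram with ε_cu = 0.003: ε_t = 0.003 (d − c)/c = 0.003 × (790 − 403.81)/403.81 = 0.00287.
ε_t < 0.004 — the section is over-reinforced for flexure under ACI limits.

ε_t ≈ 0.00287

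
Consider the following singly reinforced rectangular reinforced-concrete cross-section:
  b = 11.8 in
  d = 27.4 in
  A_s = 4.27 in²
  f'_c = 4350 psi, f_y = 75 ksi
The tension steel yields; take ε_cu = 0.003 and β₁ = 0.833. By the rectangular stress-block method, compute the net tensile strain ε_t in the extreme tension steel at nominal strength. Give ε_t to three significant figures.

ε_t ≈ 0.00633

a = A_s f_y/(0.85 f'_c b) = 7.340 in.
β₁ = 0.833, so c = a/β₁ = 7.340/0.833 = 8.812 in.
From the linear strain diagram with ε_cu = 0.003: ε_t = 0.003 (d − c)/c = 0.003 × (27.4 − 8.812)/8.812 = 0.00633.
Since ε_t ≥ 0.005, the section is tension-controlled.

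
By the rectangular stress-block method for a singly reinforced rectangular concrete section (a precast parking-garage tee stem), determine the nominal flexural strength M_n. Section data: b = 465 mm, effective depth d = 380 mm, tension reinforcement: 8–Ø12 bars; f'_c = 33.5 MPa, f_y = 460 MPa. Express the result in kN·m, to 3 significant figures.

A_s = 8 × 113 = 904 mm².
T = A_s f_y = 904 × 460 = 415840 N = 415.84 kN.
From C = T: a = T/(0.85 f'_c b) = 415840/(0.85 × 33.5 × 465) = 31.41 mm.
M_n = T(d − a/2) = 415.84 kN × (380 − 15.705) mm = 151.49 kN·m.

M_n ≈ 151 kN·m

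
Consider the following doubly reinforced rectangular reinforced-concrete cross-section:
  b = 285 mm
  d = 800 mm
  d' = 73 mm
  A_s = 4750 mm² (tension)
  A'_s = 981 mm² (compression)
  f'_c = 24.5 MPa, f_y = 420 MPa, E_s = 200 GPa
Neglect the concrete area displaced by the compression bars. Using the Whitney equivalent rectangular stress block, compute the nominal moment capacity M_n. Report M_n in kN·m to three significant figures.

M_n ≈ 1350 kN·m

Assume both tension and compression steel yield.
Net tension couple steel: A_s − A'_s = 3769 mm².
a = (A_s − A'_s) f_y / (0.85 f'_c b) = 1582980/(0.85 × 24.5 × 285) = 266.71 mm.
c = a/β₁ = 266.71/0.85 = 313.78 mm; ε'_s = 0.003(c − d')/c = 0.0023 ≥ f_y/E_s = 0.0021, so compression steel does yield.
M_n = (A_s − A'_s) f_y (d − a/2) + A'_s f_y (d − d') = [1582980 × (800 − 133.355) + 412020 × (800 − 73)] × 10⁻⁶ = 1055.29 + 299.54 = 1354.83 kN·m.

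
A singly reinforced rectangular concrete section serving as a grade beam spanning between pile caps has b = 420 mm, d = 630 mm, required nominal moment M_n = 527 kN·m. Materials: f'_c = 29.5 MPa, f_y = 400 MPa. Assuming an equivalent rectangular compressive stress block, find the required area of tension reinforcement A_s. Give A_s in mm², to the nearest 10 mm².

A_s ≈ 2240 mm²

With M_n = 0.85 f'_c a b (d − a/2), solve the quadratic for a:
a = d − √(d² − 2M_n/(0.85 f'_c b)) = 630 − √(630² − 2 × 527×10⁶/(0.85 × 29.5 × 420)) = 85.19 mm.
A_s = 0.85 f'_c a b / f_y = 0.85 × 29.5 × 85.19 × 420 / 400 = 2242.9 mm².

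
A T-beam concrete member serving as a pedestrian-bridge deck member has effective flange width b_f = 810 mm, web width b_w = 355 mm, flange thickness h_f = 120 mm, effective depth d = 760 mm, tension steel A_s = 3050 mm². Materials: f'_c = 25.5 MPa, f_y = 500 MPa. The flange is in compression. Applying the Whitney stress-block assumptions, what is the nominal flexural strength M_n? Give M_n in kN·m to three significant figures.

Tension: T = A_s f_y = 3050 × 500 = 1525000 N.
Try a within the flange: a = T/(0.85 f'_c b_f) = 1525000/(0.85 × 25.5 × 810) = 86.86 mm.
Since a = 86.86 ≤ h_f = 120 mm, the stress block lies entirely in the flange; analyse as a rectangular beam of width b_f.
M_n = T(d − a/2) = 1525000 × (760 − 43.43) = 1092.77 × 10⁶ N·mm.
M_n = 1092.77 kN·m.

M_n ≈ 1090 kN·m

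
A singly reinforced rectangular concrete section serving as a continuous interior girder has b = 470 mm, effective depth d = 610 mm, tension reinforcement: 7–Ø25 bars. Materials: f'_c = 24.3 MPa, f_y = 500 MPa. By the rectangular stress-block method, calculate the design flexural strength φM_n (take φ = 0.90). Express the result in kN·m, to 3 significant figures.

φM_n ≈ 807 kN·m

A_s = 7 × 491 = 3437 mm².
T = A_s f_y = 3437 × 500 = 1718500 N = 1718.5 kN.
From C = T: a = T/(0.85 f'_c b) = 1718500/(0.85 × 24.3 × 470) = 177.02 mm.
M_n = T(d − a/2) = 1718.5 kN × (610 − 88.51) mm = 896.18 kN·m.
φM_n = 0.90 × 896.18 = 806.56 kN·m.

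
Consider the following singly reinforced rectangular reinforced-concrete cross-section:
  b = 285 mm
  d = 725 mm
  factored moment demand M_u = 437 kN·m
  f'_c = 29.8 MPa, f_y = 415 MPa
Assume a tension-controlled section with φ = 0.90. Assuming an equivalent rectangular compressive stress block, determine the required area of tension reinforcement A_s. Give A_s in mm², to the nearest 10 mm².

M_n = M_u/φ = 437/0.90 = 485.556 kN·m.
With M_n = 0.85 f'_c a b (d − a/2), solve the quadratic for a:
a = d − √(d² − 2M_n/(0.85 f'_c b)) = 725 − √(725² − 2 × 485.556×10⁶/(0.85 × 29.8 × 285)) = 99.62 mm.
A_s = 0.85 f'_c a b / f_y = 0.85 × 29.8 × 99.62 × 285 / 415 = 1732.9 mm².

A_s ≈ 1730 mm²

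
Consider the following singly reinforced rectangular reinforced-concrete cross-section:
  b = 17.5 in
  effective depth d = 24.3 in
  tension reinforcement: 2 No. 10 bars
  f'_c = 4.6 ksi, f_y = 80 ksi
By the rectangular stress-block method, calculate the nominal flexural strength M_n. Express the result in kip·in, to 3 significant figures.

M_n ≈ 4640 kip·in

A_s = 2 × 1.27 = 2.54 in².
T = A_s f_y = 2.54 × 80 = 203.2 kips.
a = T/(0.85 f'_c b) = 203.2/(0.85 × 4.6 × 17.5) = 2.970 in.
M_n = T(d − a/2) = 203.2 × (24.3 − 1.485) = 4636.0 kip·in.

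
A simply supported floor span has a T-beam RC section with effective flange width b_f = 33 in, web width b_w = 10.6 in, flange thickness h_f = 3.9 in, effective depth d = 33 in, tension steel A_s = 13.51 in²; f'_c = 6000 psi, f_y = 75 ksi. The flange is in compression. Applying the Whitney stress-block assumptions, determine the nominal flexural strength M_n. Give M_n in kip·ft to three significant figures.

M_n ≈ 2470 kip·ft

Tension: T = A_s f_y = 13.51 × 75 = 1013.25 kips.
Try a within the flange: a = T/(0.85 f'_c b_f) = 1013.25/(0.85 × 6 × 33) = 6.020 in.
a = 6.020 > h_f = 3.9 in: the block extends into the web. Split into flange-overhang and web parts.
C_f = 0.85 f'_c (b_f − b_w) h_f = 0.85 × 6 × (33 − 10.6) × 3.9 = 445.5 kips.
Remaining web compression depth: a_w = (T − C_f)/(0.85 f'_c b_w) = (1013.25 − 445.5)/(0.85 × 6 × 10.6) = 10.502 in.
M_n = C_f(d − h_f/2) + (T − C_f)(d − a_w/2) = 445.5 × (33 − 1.95) + 567.75 × (33 − 5.251) = 13832.8 + 15754.5 = 29587.3 kip·in.
M_n = 29587.3/12 = 2465.61 kip·ft.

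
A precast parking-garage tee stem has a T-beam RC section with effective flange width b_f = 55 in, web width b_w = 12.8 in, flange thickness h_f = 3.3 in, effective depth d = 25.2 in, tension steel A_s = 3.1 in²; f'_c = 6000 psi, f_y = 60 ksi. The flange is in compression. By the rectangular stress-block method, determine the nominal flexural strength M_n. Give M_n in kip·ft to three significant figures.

Tension: T = A_s f_y = 3.1 × 60 = 186 kips.
Try a within the flange: a = T/(0.85 f'_c b_f) = 186/(0.85 × 6 × 55) = 0.663 in.
Since a = 0.663 ≤ h_f = 3.3 in, the stress block lies entirely in the flange; analyse as a rectangular beam of width b_f.
M_n = T(d − a/2) = 186 × (25.2 − 0.3315) = 4625.5 kip·in.
M_n = 4625.5/12 = 385.46 kip·ft.

M_n ≈ 385 kip·ft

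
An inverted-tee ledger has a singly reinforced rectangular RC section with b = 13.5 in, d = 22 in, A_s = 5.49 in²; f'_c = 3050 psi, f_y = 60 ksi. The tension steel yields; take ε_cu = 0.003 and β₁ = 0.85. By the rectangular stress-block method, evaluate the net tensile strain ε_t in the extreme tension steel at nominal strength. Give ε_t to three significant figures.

ε_t ≈ 0.00296

a = A_s f_y/(0.85 f'_c b) = 9.412 in.
β₁ = 0.85, so c = a/β₁ = 9.412/0.85 = 11.073 in.
From the linear strain diagram with ε_cu = 0.003: ε_t = 0.003 (d − c)/c = 0.003 × (22 − 11.073)/11.073 = 0.00296.
ε_t < 0.004 — the section is over-reinforced for flexure under ACI limits.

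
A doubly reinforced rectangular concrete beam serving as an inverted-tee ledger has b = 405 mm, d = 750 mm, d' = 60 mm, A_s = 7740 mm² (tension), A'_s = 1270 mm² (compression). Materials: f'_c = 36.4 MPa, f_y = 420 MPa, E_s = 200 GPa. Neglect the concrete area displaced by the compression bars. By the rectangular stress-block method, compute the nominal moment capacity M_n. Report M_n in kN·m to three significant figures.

M_n ≈ 2110 kN·m

Assume both tension and compression steel yield.
Net tension couple steel: A_s − A'_s = 6470 mm².
a = (A_s − A'_s) f_y / (0.85 f'_c b) = 2717400/(0.85 × 36.4 × 405) = 216.86 mm.
c = a/β₁ = 216.86/0.79 = 274.51 mm; ε'_s = 0.003(c − d')/c = 0.0023 ≥ f_y/E_s = 0.0021, so compression steel does yield.
M_n = (A_s − A'_s) f_y (d − a/2) + A'_s f_y (d − d') = [2717400 × (750 − 108.43) + 533400 × (750 − 60)] × 10⁻⁶ = 1743.40 + 368.05 = 2111.45 kN·m.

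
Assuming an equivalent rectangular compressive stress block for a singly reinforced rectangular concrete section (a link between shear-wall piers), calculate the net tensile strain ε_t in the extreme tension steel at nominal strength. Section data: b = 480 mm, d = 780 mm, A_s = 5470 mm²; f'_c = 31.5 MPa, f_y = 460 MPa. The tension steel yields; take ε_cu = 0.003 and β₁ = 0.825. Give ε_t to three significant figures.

ε_t ≈ 0.00686

a = A_s f_y/(0.85 f'_c b) = 195.78 mm.
β₁ = 0.825, so c = a/β₁ = 195.78/0.825 = 237.31 mm.
From the linear strain diagram with ε_cu = 0.003: ε_t = 0.003 (d − c)/c = 0.003 × (780 − 237.31)/237.31 = 0.00686.
Since ε_t ≥ 0.005, the section is tension-controlled.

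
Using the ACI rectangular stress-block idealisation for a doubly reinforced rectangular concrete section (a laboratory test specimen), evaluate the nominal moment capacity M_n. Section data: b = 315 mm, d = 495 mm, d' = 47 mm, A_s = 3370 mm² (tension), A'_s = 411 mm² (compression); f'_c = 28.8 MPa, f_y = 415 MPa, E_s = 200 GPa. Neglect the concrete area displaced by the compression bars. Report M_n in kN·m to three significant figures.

M_n ≈ 586 kN·m

Assume both tension and compression steel yield.
Net tension couple steel: A_s − A'_s = 2959 mm².
a = (A_s − A'_s) f_y / (0.85 f'_c b) = 1227985/(0.85 × 28.8 × 315) = 159.25 mm.
c = a/β₁ = 159.25/0.844 = 188.68 mm; ε'_s = 0.003(c − d')/c = 0.0023 ≥ f_y/E_s = 0.0021, so compression steel does yield.
M_n = (A_s − A'_s) f_y (d − a/2) + A'_s f_y (d − d') = [1227985 × (495 − 79.625) + 170565 × (495 − 47)] × 10⁻⁶ = 510.07 + 76.41 = 586.48 kN·m.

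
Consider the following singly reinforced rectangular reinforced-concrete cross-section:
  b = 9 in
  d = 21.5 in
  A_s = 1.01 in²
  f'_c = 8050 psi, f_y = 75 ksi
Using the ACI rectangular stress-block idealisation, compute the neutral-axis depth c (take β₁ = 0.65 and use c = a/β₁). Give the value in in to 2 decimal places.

T = A_s f_y = 1.01 × 75 = 75.75 kips.
a = T/(0.85 f'_c b) = 75.75/(0.85 × 8.05 × 9) = 1.2301 in.
With β₁ = 0.65, c = a/β₁ = 1.2301/0.65 = 1.89 in.

c ≈ 1.89 in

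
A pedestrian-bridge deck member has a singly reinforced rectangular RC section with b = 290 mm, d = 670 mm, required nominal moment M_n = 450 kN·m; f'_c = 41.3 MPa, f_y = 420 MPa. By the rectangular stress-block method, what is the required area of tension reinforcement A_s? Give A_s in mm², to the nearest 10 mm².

With M_n = 0.85 f'_c a b (d − a/2), solve the quadratic for a:
a = d − √(d² − 2M_n/(0.85 f'_c b)) = 670 − √(670² − 2 × 450×10⁶/(0.85 × 41.3 × 290)) = 69.59 mm.
A_s = 0.85 f'_c a b / f_y = 0.85 × 41.3 × 69.59 × 290 / 420 = 1686.8 mm².

A_s ≈ 1690 mm²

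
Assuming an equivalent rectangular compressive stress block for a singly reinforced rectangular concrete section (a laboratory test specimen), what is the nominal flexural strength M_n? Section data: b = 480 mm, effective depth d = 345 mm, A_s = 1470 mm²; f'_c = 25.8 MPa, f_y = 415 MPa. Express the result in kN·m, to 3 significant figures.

M_n ≈ 193 kN·m

T = A_s f_y = 1470 × 415 = 610050 N = 610.05 kN.
From C = T: a = T/(0.85 f'_c b) = 610050/(0.85 × 25.8 × 480) = 57.95 mm.
M_n = T(d − a/2) = 610.05 kN × (345 − 28.975) mm = 192.79 kN·m.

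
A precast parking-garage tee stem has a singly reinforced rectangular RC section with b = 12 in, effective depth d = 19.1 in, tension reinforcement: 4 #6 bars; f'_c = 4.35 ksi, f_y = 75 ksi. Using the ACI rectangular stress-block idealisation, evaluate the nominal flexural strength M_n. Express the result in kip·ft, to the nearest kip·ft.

M_n ≈ 194 kip·ft

A_s = 4 × 0.44 = 1.76 in².
T = A_s f_y = 1.76 × 75 = 132 kips.
a = T/(0.85 f'_c b) = 132/(0.85 × 4.35 × 12) = 2.975 in.
M_n = T(d − a/2) = 132 × (19.1 − 1.4875) = 2324.9 kip·in = 2324.9/12 = 193.74 kip·ft.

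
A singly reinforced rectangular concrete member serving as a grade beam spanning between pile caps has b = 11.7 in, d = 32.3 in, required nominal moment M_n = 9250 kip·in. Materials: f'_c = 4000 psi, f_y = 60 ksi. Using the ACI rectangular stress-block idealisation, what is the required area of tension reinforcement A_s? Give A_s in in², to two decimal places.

From M_n = 0.85 f'_c a b (d − a/2):
a = d − √(d² − 2M_n/(0.85 f'_c b)) = 32.3 − √(32.3² − 2 × 9250/(0.85 × 4 × 11.7)) = 8.254 in.
A_s = 0.85 f'_c a b / f_y = 0.85 × 4 × 8.254 × 11.7 / 60 = 5.472 in².

A_s ≈ 5.47 in²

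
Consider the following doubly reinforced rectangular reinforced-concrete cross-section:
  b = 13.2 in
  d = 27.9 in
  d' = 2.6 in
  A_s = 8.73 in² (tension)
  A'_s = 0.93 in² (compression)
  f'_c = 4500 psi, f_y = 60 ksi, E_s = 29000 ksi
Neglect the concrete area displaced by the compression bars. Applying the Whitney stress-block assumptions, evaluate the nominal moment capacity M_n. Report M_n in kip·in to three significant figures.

Assume both steels yield.
a = (A_s − A'_s) f_y/(0.85 f'_c b) = (8.73 − 0.93) × 60/(0.85 × 4.5 × 13.2) = 9.269 in.
c = a/β₁ = 9.269/0.825 = 11.235 in; ε'_s = 0.003(c − d')/c = 0.0023 ≥ ε_y = 0.0021, so the compression steel yields.
M_n = (A_s − A'_s) f_y (d − a/2) + A'_s f_y (d − d') = 468 × (27.9 − 4.6345) + 55.8 × (27.9 − 2.6) = 10888.3 + 1411.7 = 12300.0 kip·in.

M_n ≈ 12300 kip·in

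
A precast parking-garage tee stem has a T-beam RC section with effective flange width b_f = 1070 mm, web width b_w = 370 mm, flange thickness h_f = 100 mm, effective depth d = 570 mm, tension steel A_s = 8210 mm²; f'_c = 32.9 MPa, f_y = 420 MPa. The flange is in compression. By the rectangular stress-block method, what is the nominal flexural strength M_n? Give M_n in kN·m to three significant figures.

M_n ≈ 1760 kN·m

Tension: T = A_s f_y = 8210 × 420 = 3448200 N.
Try a within the flange: a = T/(0.85 f'_c b_f) = 3448200/(0.85 × 32.9 × 1070) = 115.24 mm.
a = 115.24 > h_f = 100 mm: the block extends into the web. Split into flange-overhang and web parts.
C_f = 0.85 f'_c (b_f − b_w) h_f = 0.85 × 32.9 × (1070 − 370) × 100 = 1957550 N.
Remaining web compression depth: a_w = (T − C_f)/(0.85 f'_c b_w) = (3448200 − 1957550)/(0.85 × 32.9 × 370) = 144.07 mm.
M_n = C_f(d − h_f/2) + (T − C_f)(d − a_w/2) = 1957550 × (570 − 50) + 1490650 × (570 − 72.035) = 1017.93 + 742.29 = 1760.22 × 10⁶ N·mm.
M_n = 1760.22 kN·m.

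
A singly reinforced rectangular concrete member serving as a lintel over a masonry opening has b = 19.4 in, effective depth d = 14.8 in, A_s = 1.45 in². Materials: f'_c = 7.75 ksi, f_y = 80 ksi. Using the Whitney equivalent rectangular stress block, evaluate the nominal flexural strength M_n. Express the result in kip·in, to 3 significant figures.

M_n ≈ 1660 kip·in

T = A_s f_y = 1.45 × 80 = 116 kips.
a = T/(0.85 f'_c b) = 116/(0.85 × 7.75 × 19.4) = 0.908 in.
M_n = T(d − a/2) = 116 × (14.8 − 0.454) = 1664.1 kip·in.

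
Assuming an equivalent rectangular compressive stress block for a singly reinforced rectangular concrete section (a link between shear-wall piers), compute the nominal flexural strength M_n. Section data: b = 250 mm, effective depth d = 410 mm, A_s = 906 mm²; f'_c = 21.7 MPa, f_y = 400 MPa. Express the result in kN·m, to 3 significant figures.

M_n ≈ 134 kN·m

T = A_s f_y = 906 × 400 = 362400 N = 362.4 kN.
From C = T: a = T/(0.85 f'_c b) = 362400/(0.85 × 21.7 × 250) = 78.59 mm.
M_n = T(d − a/2) = 362.4 kN × (410 − 39.295) mm = 134.34 kN·m.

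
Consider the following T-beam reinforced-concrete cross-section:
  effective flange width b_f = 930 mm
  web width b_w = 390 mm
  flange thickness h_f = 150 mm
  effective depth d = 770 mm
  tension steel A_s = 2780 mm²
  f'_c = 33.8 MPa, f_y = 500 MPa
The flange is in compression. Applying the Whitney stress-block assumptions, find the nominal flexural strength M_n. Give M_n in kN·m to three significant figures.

Tension: T = A_s f_y = 2780 × 500 = 1390000 N.
Try a within the flange: a = T/(0.85 f'_c b_f) = 1390000/(0.85 × 33.8 × 930) = 52.02 mm.
Since a = 52.02 ≤ h_f = 150 mm, the stress block lies entirely in the flange; analyse as a rectangular beam of width b_f.
M_n = T(d − a/2) = 1390000 × (770 − 26.01) = 1034.15 × 10⁶ N·mm.
M_n = 1034.15 kN·m.

M_n ≈ 1030 kN·m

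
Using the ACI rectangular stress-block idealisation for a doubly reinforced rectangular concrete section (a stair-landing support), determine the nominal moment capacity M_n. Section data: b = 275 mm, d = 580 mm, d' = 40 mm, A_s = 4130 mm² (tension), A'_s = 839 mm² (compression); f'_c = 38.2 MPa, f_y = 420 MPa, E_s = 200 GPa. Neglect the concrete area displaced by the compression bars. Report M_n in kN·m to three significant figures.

M_n ≈ 885 kN·m

Assume both tension and compression steel yield.
Net tension couple steel: A_s − A'_s = 3291 mm².
a = (A_s − A'_s) f_y / (0.85 f'_c b) = 1382220/(0.85 × 38.2 × 275) = 154.80 mm.
c = a/β₁ = 154.80/0.777 = 199.23 mm; ε'_s = 0.003(c − d')/c = 0.0024 ≥ f_y/E_s = 0.0021, so compression steel does yield.
M_n = (A_s − A'_s) f_y (d − a/2) + A'_s f_y (d − d') = [1382220 × (580 − 77.4) + 352380 × (580 − 40)] × 10⁻⁶ = 694.70 + 190.29 = 884.99 kN·m.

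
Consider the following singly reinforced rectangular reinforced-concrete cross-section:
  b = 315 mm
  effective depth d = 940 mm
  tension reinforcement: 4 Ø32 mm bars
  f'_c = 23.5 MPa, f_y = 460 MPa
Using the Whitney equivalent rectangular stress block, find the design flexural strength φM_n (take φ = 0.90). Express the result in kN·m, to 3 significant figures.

φM_n ≈ 1100 kN·m

A_s = 4 × 804 = 3216 mm².
T = A_s f_y = 3216 × 460 = 1479360 N = 1479.36 kN.
From C = T: a = T/(0.85 f'_c b) = 1479360/(0.85 × 23.5 × 315) = 235.11 mm.
M_n = T(d − a/2) = 1479.36 kN × (940 − 117.555) mm = 1216.69 kN·m.
φM_n = 0.90 × 1216.69 = 1095.02 kN·m.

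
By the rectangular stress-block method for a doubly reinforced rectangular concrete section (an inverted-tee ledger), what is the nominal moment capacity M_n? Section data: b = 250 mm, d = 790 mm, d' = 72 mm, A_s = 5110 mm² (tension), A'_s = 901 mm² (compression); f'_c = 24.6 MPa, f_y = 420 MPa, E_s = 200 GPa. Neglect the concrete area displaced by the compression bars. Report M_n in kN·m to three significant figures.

M_n ≈ 1370 kN·m

Assume both tension and compression steel yield.
Net tension couple steel: A_s − A'_s = 4209 mm².
a = (A_s − A'_s) f_y / (0.85 f'_c b) = 1767780/(0.85 × 24.6 × 250) = 338.17 mm.
c = a/β₁ = 338.17/0.85 = 397.85 mm; ε'_s = 0.003(c − d')/c = 0.0025 ≥ f_y/E_s = 0.0021, so compression steel does yield.
M_n = (A_s − A'_s) f_y (d − a/2) + A'_s f_y (d − d') = [1767780 × (790 − 169.085) + 378420 × (790 − 72)] × 10⁻⁶ = 1097.64 + 271.71 = 1369.35 kN·m.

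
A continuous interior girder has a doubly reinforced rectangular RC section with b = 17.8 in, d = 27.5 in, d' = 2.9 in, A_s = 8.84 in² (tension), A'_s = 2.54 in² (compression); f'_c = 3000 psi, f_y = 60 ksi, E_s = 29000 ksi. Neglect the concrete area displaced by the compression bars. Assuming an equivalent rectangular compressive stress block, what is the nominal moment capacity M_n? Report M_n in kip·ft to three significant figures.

Assume both steels yield.
a = (A_s − A'_s) f_y/(0.85 f'_c b) = (8.84 − 2.54) × 60/(0.85 × 3 × 17.8) = 8.328 in.
c = a/β₁ = 8.328/0.85 = 9.798 in; ε'_s = 0.003(c − d')/c = 0.0021 ≥ ε_y = 0.0021, so the compression steel yields.
M_n = (A_s − A'_s) f_y (d − a/2) + A'_s f_y (d − d') = 378 × (27.5 − 4.164) + 152.4 × (27.5 − 2.9) = 8821.0 + 3749.0 = 12570.0 kip·in = 12570.0/12 = 1047.50 kip·ft.

M_n ≈ 1050 kip·ft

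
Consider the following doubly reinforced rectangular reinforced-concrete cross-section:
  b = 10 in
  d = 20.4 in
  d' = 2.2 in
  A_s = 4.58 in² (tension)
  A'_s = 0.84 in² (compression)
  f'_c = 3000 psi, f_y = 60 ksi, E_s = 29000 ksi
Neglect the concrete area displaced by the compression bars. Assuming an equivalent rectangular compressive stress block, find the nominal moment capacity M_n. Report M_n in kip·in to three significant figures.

Assume both steels yield.
a = (A_s − A'_s) f_y/(0.85 f'_c b) = (4.58 − 0.84) × 60/(0.85 × 3 × 10) = 8.800 in.
c = a/β₁ = 8.800/0.85 = 10.353 in; ε'_s = 0.003(c − d')/c = 0.0024 ≥ ε_y = 0.0021, so the compression steel yields.
M_n = (A_s − A'_s) f_y (d − a/2) + A'_s f_y (d − d') = 224.4 × (20.4 − 4.4) + 50.4 × (20.4 − 2.2) = 3590.4 + 917.3 = 4507.7 kip·in.

M_n ≈ 4510 kip·in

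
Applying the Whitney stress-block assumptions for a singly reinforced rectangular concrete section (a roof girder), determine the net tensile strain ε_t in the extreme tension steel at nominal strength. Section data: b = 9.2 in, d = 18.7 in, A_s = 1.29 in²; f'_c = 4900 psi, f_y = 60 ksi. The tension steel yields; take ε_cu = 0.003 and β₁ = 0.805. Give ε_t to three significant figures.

a = A_s f_y/(0.85 f'_c b) = 2.020 in.
β₁ = 0.805, so c = a/β₁ = 2.020/0.805 = 2.509 in.
From the linear strain diagram with ε_cu = 0.003: ε_t = 0.003 (d − c)/c = 0.003 × (18.7 − 2.509)/2.509 = 0.0194.
Since ε_t ≥ 0.005, the section is tension-controlled.

ε_t ≈ 0.0194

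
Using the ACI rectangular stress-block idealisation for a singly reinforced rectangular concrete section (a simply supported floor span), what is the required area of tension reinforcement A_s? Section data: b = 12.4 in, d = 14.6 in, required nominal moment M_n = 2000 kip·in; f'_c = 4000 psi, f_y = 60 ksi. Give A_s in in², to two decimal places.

From M_n = 0.85 f'_c a b (d − a/2):
a = d − √(d² − 2M_n/(0.85 f'_c b)) = 14.6 − √(14.6² − 2 × 2000/(0.85 × 4 × 12.4)) = 3.724 in.
A_s = 0.85 f'_c a b / f_y = 0.85 × 4 × 3.724 × 12.4 / 60 = 2.617 in².

A_s ≈ 2.62 in²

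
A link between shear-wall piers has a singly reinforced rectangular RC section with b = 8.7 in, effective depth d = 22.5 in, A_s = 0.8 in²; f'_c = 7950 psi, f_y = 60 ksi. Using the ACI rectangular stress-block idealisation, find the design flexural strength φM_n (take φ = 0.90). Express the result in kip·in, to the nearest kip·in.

φM_n ≈ 954 kip·in

T = A_s f_y = 0.8 × 60 = 48 kips.
a = T/(0.85 f'_c b) = 48/(0.85 × 7.95 × 8.7) = 0.816 in.
M_n = T(d − a/2) = 48 × (22.5 − 0.408) = 1060.4 kip·in.
φM_n = 0.90 × 1060.4 = 954.4 kip·in.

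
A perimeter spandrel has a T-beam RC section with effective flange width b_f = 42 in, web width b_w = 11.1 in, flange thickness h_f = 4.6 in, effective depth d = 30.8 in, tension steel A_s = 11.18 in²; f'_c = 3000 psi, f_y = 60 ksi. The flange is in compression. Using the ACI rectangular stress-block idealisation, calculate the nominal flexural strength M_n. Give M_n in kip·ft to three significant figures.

Tension: T = A_s f_y = 11.18 × 60 = 670.8 kips.
Try a within the flange: a = T/(0.85 f'_c b_f) = 670.8/(0.85 × 3 × 42) = 6.263 in.
a = 6.263 > h_f = 4.6 in: the block extends into the web. Split into flange-overhang and web parts.
C_f = 0.85 f'_c (b_f − b_w) h_f = 0.85 × 3 × (42 − 11.1) × 4.6 = 362.5 kips.
Remaining web compression depth: a_w = (T − C_f)/(0.85 f'_c b_w) = (670.8 − 362.5)/(0.85 × 3 × 11.1) = 10.892 in.
M_n = C_f(d − h_f/2) + (T − C_f)(d − a_w/2) = 362.5 × (30.8 − 2.3) + 308.3 × (30.8 − 5.446) = 10331.3 + 7816.6 = 18147.9 kip·in.
M_n = 18147.9/12 = 1512.33 kip·ft.

M_n ≈ 1510 kip·ft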